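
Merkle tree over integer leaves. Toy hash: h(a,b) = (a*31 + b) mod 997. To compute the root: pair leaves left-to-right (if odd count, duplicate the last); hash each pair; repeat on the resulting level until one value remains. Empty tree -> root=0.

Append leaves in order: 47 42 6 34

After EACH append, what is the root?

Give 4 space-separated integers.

After append 47 (leaves=[47]):
  L0: [47]
  root=47
After append 42 (leaves=[47, 42]):
  L0: [47, 42]
  L1: h(47,42)=(47*31+42)%997=502 -> [502]
  root=502
After append 6 (leaves=[47, 42, 6]):
  L0: [47, 42, 6]
  L1: h(47,42)=(47*31+42)%997=502 h(6,6)=(6*31+6)%997=192 -> [502, 192]
  L2: h(502,192)=(502*31+192)%997=799 -> [799]
  root=799
After append 34 (leaves=[47, 42, 6, 34]):
  L0: [47, 42, 6, 34]
  L1: h(47,42)=(47*31+42)%997=502 h(6,34)=(6*31+34)%997=220 -> [502, 220]
  L2: h(502,220)=(502*31+220)%997=827 -> [827]
  root=827

Answer: 47 502 799 827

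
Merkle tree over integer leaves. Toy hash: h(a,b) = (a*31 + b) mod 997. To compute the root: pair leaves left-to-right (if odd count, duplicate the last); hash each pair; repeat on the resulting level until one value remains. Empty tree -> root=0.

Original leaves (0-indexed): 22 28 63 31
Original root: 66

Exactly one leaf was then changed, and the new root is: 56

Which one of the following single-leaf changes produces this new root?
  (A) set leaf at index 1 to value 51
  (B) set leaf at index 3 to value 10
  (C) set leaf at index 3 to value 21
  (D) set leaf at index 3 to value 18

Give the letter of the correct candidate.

Original leaves: [22, 28, 63, 31]
Target new root: 56
Try each candidate change and compute the resulting root:
Candidate A: set leaf[1] = 51 -> leaves = [22, 51, 63, 31]
  L0: [22, 51, 63, 31]
  L1: h(22,51)=(22*31+51)%997=733 h(63,31)=(63*31+31)%997=987 -> [733, 987]
  L2: h(733,987)=(733*31+987)%997=779 -> [779]
  root = 779 != target 56
Candidate B: set leaf[3] = 10 -> leaves = [22, 28, 63, 10]
  L0: [22, 28, 63, 10]
  L1: h(22,28)=(22*31+28)%997=710 h(63,10)=(63*31+10)%997=966 -> [710, 966]
  L2: h(710,966)=(710*31+966)%997=45 -> [45]
  root = 45 != target 56
Candidate C: set leaf[3] = 21 -> leaves = [22, 28, 63, 21]
  L0: [22, 28, 63, 21]
  L1: h(22,28)=(22*31+28)%997=710 h(63,21)=(63*31+21)%997=977 -> [710, 977]
  L2: h(710,977)=(710*31+977)%997=56 -> [56]
  root = 56 == target 56  ** MATCH **
Candidate D: set leaf[3] = 18 -> leaves = [22, 28, 63, 18]
  L0: [22, 28, 63, 18]
  L1: h(22,28)=(22*31+28)%997=710 h(63,18)=(63*31+18)%997=974 -> [710, 974]
  L2: h(710,974)=(710*31+974)%997=53 -> [53]
  root = 53 != target 56
Candidate C produces the target root.

Answer: C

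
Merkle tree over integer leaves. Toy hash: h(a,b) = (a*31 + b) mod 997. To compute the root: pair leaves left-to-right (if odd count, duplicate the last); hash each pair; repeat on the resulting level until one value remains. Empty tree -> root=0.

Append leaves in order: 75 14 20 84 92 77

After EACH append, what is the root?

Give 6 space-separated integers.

Answer: 75 345 368 432 921 441

Derivation:
After append 75 (leaves=[75]):
  L0: [75]
  root=75
After append 14 (leaves=[75, 14]):
  L0: [75, 14]
  L1: h(75,14)=(75*31+14)%997=345 -> [345]
  root=345
After append 20 (leaves=[75, 14, 20]):
  L0: [75, 14, 20]
  L1: h(75,14)=(75*31+14)%997=345 h(20,20)=(20*31+20)%997=640 -> [345, 640]
  L2: h(345,640)=(345*31+640)%997=368 -> [368]
  root=368
After append 84 (leaves=[75, 14, 20, 84]):
  L0: [75, 14, 20, 84]
  L1: h(75,14)=(75*31+14)%997=345 h(20,84)=(20*31+84)%997=704 -> [345, 704]
  L2: h(345,704)=(345*31+704)%997=432 -> [432]
  root=432
After append 92 (leaves=[75, 14, 20, 84, 92]):
  L0: [75, 14, 20, 84, 92]
  L1: h(75,14)=(75*31+14)%997=345 h(20,84)=(20*31+84)%997=704 h(92,92)=(92*31+92)%997=950 -> [345, 704, 950]
  L2: h(345,704)=(345*31+704)%997=432 h(950,950)=(950*31+950)%997=490 -> [432, 490]
  L3: h(432,490)=(432*31+490)%997=921 -> [921]
  root=921
After append 77 (leaves=[75, 14, 20, 84, 92, 77]):
  L0: [75, 14, 20, 84, 92, 77]
  L1: h(75,14)=(75*31+14)%997=345 h(20,84)=(20*31+84)%997=704 h(92,77)=(92*31+77)%997=935 -> [345, 704, 935]
  L2: h(345,704)=(345*31+704)%997=432 h(935,935)=(935*31+935)%997=10 -> [432, 10]
  L3: h(432,10)=(432*31+10)%997=441 -> [441]
  root=441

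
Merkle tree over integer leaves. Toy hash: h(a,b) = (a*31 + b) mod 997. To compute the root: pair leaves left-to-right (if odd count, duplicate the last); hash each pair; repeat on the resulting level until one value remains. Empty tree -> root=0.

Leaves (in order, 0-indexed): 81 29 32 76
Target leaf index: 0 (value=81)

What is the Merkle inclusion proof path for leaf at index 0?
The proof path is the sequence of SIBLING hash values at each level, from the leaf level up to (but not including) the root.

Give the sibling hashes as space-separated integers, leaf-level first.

Answer: 29 71

Derivation:
L0 (leaves): [81, 29, 32, 76], target index=0
L1: h(81,29)=(81*31+29)%997=546 [pair 0] h(32,76)=(32*31+76)%997=71 [pair 1] -> [546, 71]
  Sibling for proof at L0: 29
L2: h(546,71)=(546*31+71)%997=48 [pair 0] -> [48]
  Sibling for proof at L1: 71
Root: 48
Proof path (sibling hashes from leaf to root): [29, 71]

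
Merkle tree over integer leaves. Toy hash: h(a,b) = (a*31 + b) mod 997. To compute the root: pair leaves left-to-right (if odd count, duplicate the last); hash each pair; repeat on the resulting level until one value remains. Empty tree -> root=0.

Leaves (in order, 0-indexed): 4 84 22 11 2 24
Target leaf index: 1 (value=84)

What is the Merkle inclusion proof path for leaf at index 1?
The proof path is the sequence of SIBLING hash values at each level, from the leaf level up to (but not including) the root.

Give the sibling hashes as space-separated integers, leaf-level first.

L0 (leaves): [4, 84, 22, 11, 2, 24], target index=1
L1: h(4,84)=(4*31+84)%997=208 [pair 0] h(22,11)=(22*31+11)%997=693 [pair 1] h(2,24)=(2*31+24)%997=86 [pair 2] -> [208, 693, 86]
  Sibling for proof at L0: 4
L2: h(208,693)=(208*31+693)%997=162 [pair 0] h(86,86)=(86*31+86)%997=758 [pair 1] -> [162, 758]
  Sibling for proof at L1: 693
L3: h(162,758)=(162*31+758)%997=795 [pair 0] -> [795]
  Sibling for proof at L2: 758
Root: 795
Proof path (sibling hashes from leaf to root): [4, 693, 758]

Answer: 4 693 758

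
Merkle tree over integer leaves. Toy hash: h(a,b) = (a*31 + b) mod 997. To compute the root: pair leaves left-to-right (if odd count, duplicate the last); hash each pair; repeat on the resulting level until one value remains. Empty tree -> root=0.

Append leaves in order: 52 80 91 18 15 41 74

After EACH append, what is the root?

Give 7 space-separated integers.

Answer: 52 695 529 456 583 418 286

Derivation:
After append 52 (leaves=[52]):
  L0: [52]
  root=52
After append 80 (leaves=[52, 80]):
  L0: [52, 80]
  L1: h(52,80)=(52*31+80)%997=695 -> [695]
  root=695
After append 91 (leaves=[52, 80, 91]):
  L0: [52, 80, 91]
  L1: h(52,80)=(52*31+80)%997=695 h(91,91)=(91*31+91)%997=918 -> [695, 918]
  L2: h(695,918)=(695*31+918)%997=529 -> [529]
  root=529
After append 18 (leaves=[52, 80, 91, 18]):
  L0: [52, 80, 91, 18]
  L1: h(52,80)=(52*31+80)%997=695 h(91,18)=(91*31+18)%997=845 -> [695, 845]
  L2: h(695,845)=(695*31+845)%997=456 -> [456]
  root=456
After append 15 (leaves=[52, 80, 91, 18, 15]):
  L0: [52, 80, 91, 18, 15]
  L1: h(52,80)=(52*31+80)%997=695 h(91,18)=(91*31+18)%997=845 h(15,15)=(15*31+15)%997=480 -> [695, 845, 480]
  L2: h(695,845)=(695*31+845)%997=456 h(480,480)=(480*31+480)%997=405 -> [456, 405]
  L3: h(456,405)=(456*31+405)%997=583 -> [583]
  root=583
After append 41 (leaves=[52, 80, 91, 18, 15, 41]):
  L0: [52, 80, 91, 18, 15, 41]
  L1: h(52,80)=(52*31+80)%997=695 h(91,18)=(91*31+18)%997=845 h(15,41)=(15*31+41)%997=506 -> [695, 845, 506]
  L2: h(695,845)=(695*31+845)%997=456 h(506,506)=(506*31+506)%997=240 -> [456, 240]
  L3: h(456,240)=(456*31+240)%997=418 -> [418]
  root=418
After append 74 (leaves=[52, 80, 91, 18, 15, 41, 74]):
  L0: [52, 80, 91, 18, 15, 41, 74]
  L1: h(52,80)=(52*31+80)%997=695 h(91,18)=(91*31+18)%997=845 h(15,41)=(15*31+41)%997=506 h(74,74)=(74*31+74)%997=374 -> [695, 845, 506, 374]
  L2: h(695,845)=(695*31+845)%997=456 h(506,374)=(506*31+374)%997=108 -> [456, 108]
  L3: h(456,108)=(456*31+108)%997=286 -> [286]
  root=286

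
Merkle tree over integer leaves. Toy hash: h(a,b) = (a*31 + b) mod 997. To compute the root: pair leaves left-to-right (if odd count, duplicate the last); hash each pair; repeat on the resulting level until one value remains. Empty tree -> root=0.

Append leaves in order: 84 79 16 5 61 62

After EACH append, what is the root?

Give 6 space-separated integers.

Answer: 84 689 934 923 350 382

Derivation:
After append 84 (leaves=[84]):
  L0: [84]
  root=84
After append 79 (leaves=[84, 79]):
  L0: [84, 79]
  L1: h(84,79)=(84*31+79)%997=689 -> [689]
  root=689
After append 16 (leaves=[84, 79, 16]):
  L0: [84, 79, 16]
  L1: h(84,79)=(84*31+79)%997=689 h(16,16)=(16*31+16)%997=512 -> [689, 512]
  L2: h(689,512)=(689*31+512)%997=934 -> [934]
  root=934
After append 5 (leaves=[84, 79, 16, 5]):
  L0: [84, 79, 16, 5]
  L1: h(84,79)=(84*31+79)%997=689 h(16,5)=(16*31+5)%997=501 -> [689, 501]
  L2: h(689,501)=(689*31+501)%997=923 -> [923]
  root=923
After append 61 (leaves=[84, 79, 16, 5, 61]):
  L0: [84, 79, 16, 5, 61]
  L1: h(84,79)=(84*31+79)%997=689 h(16,5)=(16*31+5)%997=501 h(61,61)=(61*31+61)%997=955 -> [689, 501, 955]
  L2: h(689,501)=(689*31+501)%997=923 h(955,955)=(955*31+955)%997=650 -> [923, 650]
  L3: h(923,650)=(923*31+650)%997=350 -> [350]
  root=350
After append 62 (leaves=[84, 79, 16, 5, 61, 62]):
  L0: [84, 79, 16, 5, 61, 62]
  L1: h(84,79)=(84*31+79)%997=689 h(16,5)=(16*31+5)%997=501 h(61,62)=(61*31+62)%997=956 -> [689, 501, 956]
  L2: h(689,501)=(689*31+501)%997=923 h(956,956)=(956*31+956)%997=682 -> [923, 682]
  L3: h(923,682)=(923*31+682)%997=382 -> [382]
  root=382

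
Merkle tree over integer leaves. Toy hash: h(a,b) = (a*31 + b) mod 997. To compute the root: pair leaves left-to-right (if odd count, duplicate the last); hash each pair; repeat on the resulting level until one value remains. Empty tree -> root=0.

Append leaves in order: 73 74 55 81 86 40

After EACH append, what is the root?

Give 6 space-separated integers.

Answer: 73 343 429 455 475 0

Derivation:
After append 73 (leaves=[73]):
  L0: [73]
  root=73
After append 74 (leaves=[73, 74]):
  L0: [73, 74]
  L1: h(73,74)=(73*31+74)%997=343 -> [343]
  root=343
After append 55 (leaves=[73, 74, 55]):
  L0: [73, 74, 55]
  L1: h(73,74)=(73*31+74)%997=343 h(55,55)=(55*31+55)%997=763 -> [343, 763]
  L2: h(343,763)=(343*31+763)%997=429 -> [429]
  root=429
After append 81 (leaves=[73, 74, 55, 81]):
  L0: [73, 74, 55, 81]
  L1: h(73,74)=(73*31+74)%997=343 h(55,81)=(55*31+81)%997=789 -> [343, 789]
  L2: h(343,789)=(343*31+789)%997=455 -> [455]
  root=455
After append 86 (leaves=[73, 74, 55, 81, 86]):
  L0: [73, 74, 55, 81, 86]
  L1: h(73,74)=(73*31+74)%997=343 h(55,81)=(55*31+81)%997=789 h(86,86)=(86*31+86)%997=758 -> [343, 789, 758]
  L2: h(343,789)=(343*31+789)%997=455 h(758,758)=(758*31+758)%997=328 -> [455, 328]
  L3: h(455,328)=(455*31+328)%997=475 -> [475]
  root=475
After append 40 (leaves=[73, 74, 55, 81, 86, 40]):
  L0: [73, 74, 55, 81, 86, 40]
  L1: h(73,74)=(73*31+74)%997=343 h(55,81)=(55*31+81)%997=789 h(86,40)=(86*31+40)%997=712 -> [343, 789, 712]
  L2: h(343,789)=(343*31+789)%997=455 h(712,712)=(712*31+712)%997=850 -> [455, 850]
  L3: h(455,850)=(455*31+850)%997=0 -> [0]
  root=0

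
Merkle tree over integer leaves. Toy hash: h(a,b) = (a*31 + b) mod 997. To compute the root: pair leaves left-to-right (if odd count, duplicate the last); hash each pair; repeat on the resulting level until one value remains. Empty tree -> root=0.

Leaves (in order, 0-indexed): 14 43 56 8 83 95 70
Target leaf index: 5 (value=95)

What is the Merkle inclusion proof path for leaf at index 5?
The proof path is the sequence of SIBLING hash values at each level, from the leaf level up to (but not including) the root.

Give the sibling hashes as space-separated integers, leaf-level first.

Answer: 83 246 579

Derivation:
L0 (leaves): [14, 43, 56, 8, 83, 95, 70], target index=5
L1: h(14,43)=(14*31+43)%997=477 [pair 0] h(56,8)=(56*31+8)%997=747 [pair 1] h(83,95)=(83*31+95)%997=674 [pair 2] h(70,70)=(70*31+70)%997=246 [pair 3] -> [477, 747, 674, 246]
  Sibling for proof at L0: 83
L2: h(477,747)=(477*31+747)%997=579 [pair 0] h(674,246)=(674*31+246)%997=203 [pair 1] -> [579, 203]
  Sibling for proof at L1: 246
L3: h(579,203)=(579*31+203)%997=206 [pair 0] -> [206]
  Sibling for proof at L2: 579
Root: 206
Proof path (sibling hashes from leaf to root): [83, 246, 579]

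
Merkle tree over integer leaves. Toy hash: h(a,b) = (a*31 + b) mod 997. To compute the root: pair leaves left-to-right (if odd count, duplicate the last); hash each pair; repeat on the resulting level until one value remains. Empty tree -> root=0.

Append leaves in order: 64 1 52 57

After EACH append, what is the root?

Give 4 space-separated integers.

Answer: 64 988 388 393

Derivation:
After append 64 (leaves=[64]):
  L0: [64]
  root=64
After append 1 (leaves=[64, 1]):
  L0: [64, 1]
  L1: h(64,1)=(64*31+1)%997=988 -> [988]
  root=988
After append 52 (leaves=[64, 1, 52]):
  L0: [64, 1, 52]
  L1: h(64,1)=(64*31+1)%997=988 h(52,52)=(52*31+52)%997=667 -> [988, 667]
  L2: h(988,667)=(988*31+667)%997=388 -> [388]
  root=388
After append 57 (leaves=[64, 1, 52, 57]):
  L0: [64, 1, 52, 57]
  L1: h(64,1)=(64*31+1)%997=988 h(52,57)=(52*31+57)%997=672 -> [988, 672]
  L2: h(988,672)=(988*31+672)%997=393 -> [393]
  root=393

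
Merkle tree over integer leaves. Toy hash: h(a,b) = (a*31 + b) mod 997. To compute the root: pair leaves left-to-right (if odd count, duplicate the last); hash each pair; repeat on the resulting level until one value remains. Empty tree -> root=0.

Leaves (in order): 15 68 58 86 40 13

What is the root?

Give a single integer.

Answer: 549

Derivation:
L0: [15, 68, 58, 86, 40, 13]
L1: h(15,68)=(15*31+68)%997=533 h(58,86)=(58*31+86)%997=887 h(40,13)=(40*31+13)%997=256 -> [533, 887, 256]
L2: h(533,887)=(533*31+887)%997=461 h(256,256)=(256*31+256)%997=216 -> [461, 216]
L3: h(461,216)=(461*31+216)%997=549 -> [549]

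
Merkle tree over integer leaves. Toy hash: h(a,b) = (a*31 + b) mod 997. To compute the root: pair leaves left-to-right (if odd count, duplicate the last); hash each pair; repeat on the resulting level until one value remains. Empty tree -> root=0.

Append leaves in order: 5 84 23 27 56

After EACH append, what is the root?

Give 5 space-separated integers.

After append 5 (leaves=[5]):
  L0: [5]
  root=5
After append 84 (leaves=[5, 84]):
  L0: [5, 84]
  L1: h(5,84)=(5*31+84)%997=239 -> [239]
  root=239
After append 23 (leaves=[5, 84, 23]):
  L0: [5, 84, 23]
  L1: h(5,84)=(5*31+84)%997=239 h(23,23)=(23*31+23)%997=736 -> [239, 736]
  L2: h(239,736)=(239*31+736)%997=169 -> [169]
  root=169
After append 27 (leaves=[5, 84, 23, 27]):
  L0: [5, 84, 23, 27]
  L1: h(5,84)=(5*31+84)%997=239 h(23,27)=(23*31+27)%997=740 -> [239, 740]
  L2: h(239,740)=(239*31+740)%997=173 -> [173]
  root=173
After append 56 (leaves=[5, 84, 23, 27, 56]):
  L0: [5, 84, 23, 27, 56]
  L1: h(5,84)=(5*31+84)%997=239 h(23,27)=(23*31+27)%997=740 h(56,56)=(56*31+56)%997=795 -> [239, 740, 795]
  L2: h(239,740)=(239*31+740)%997=173 h(795,795)=(795*31+795)%997=515 -> [173, 515]
  L3: h(173,515)=(173*31+515)%997=893 -> [893]
  root=893

Answer: 5 239 169 173 893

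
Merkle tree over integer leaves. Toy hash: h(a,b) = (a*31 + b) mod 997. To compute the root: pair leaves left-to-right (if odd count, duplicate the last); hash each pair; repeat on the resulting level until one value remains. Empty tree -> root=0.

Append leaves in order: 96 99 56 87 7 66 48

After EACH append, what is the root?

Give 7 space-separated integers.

After append 96 (leaves=[96]):
  L0: [96]
  root=96
After append 99 (leaves=[96, 99]):
  L0: [96, 99]
  L1: h(96,99)=(96*31+99)%997=84 -> [84]
  root=84
After append 56 (leaves=[96, 99, 56]):
  L0: [96, 99, 56]
  L1: h(96,99)=(96*31+99)%997=84 h(56,56)=(56*31+56)%997=795 -> [84, 795]
  L2: h(84,795)=(84*31+795)%997=408 -> [408]
  root=408
After append 87 (leaves=[96, 99, 56, 87]):
  L0: [96, 99, 56, 87]
  L1: h(96,99)=(96*31+99)%997=84 h(56,87)=(56*31+87)%997=826 -> [84, 826]
  L2: h(84,826)=(84*31+826)%997=439 -> [439]
  root=439
After append 7 (leaves=[96, 99, 56, 87, 7]):
  L0: [96, 99, 56, 87, 7]
  L1: h(96,99)=(96*31+99)%997=84 h(56,87)=(56*31+87)%997=826 h(7,7)=(7*31+7)%997=224 -> [84, 826, 224]
  L2: h(84,826)=(84*31+826)%997=439 h(224,224)=(224*31+224)%997=189 -> [439, 189]
  L3: h(439,189)=(439*31+189)%997=837 -> [837]
  root=837
After append 66 (leaves=[96, 99, 56, 87, 7, 66]):
  L0: [96, 99, 56, 87, 7, 66]
  L1: h(96,99)=(96*31+99)%997=84 h(56,87)=(56*31+87)%997=826 h(7,66)=(7*31+66)%997=283 -> [84, 826, 283]
  L2: h(84,826)=(84*31+826)%997=439 h(283,283)=(283*31+283)%997=83 -> [439, 83]
  L3: h(439,83)=(439*31+83)%997=731 -> [731]
  root=731
After append 48 (leaves=[96, 99, 56, 87, 7, 66, 48]):
  L0: [96, 99, 56, 87, 7, 66, 48]
  L1: h(96,99)=(96*31+99)%997=84 h(56,87)=(56*31+87)%997=826 h(7,66)=(7*31+66)%997=283 h(48,48)=(48*31+48)%997=539 -> [84, 826, 283, 539]
  L2: h(84,826)=(84*31+826)%997=439 h(283,539)=(283*31+539)%997=339 -> [439, 339]
  L3: h(439,339)=(439*31+339)%997=987 -> [987]
  root=987

Answer: 96 84 408 439 837 731 987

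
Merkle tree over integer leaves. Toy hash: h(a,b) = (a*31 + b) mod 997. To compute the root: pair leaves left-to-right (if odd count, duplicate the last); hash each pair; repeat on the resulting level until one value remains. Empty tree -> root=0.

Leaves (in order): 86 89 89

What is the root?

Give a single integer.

L0: [86, 89, 89]
L1: h(86,89)=(86*31+89)%997=761 h(89,89)=(89*31+89)%997=854 -> [761, 854]
L2: h(761,854)=(761*31+854)%997=517 -> [517]

Answer: 517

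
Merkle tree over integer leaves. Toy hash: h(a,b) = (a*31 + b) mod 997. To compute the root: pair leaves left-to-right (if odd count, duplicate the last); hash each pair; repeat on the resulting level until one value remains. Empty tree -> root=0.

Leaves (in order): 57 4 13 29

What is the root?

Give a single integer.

L0: [57, 4, 13, 29]
L1: h(57,4)=(57*31+4)%997=774 h(13,29)=(13*31+29)%997=432 -> [774, 432]
L2: h(774,432)=(774*31+432)%997=498 -> [498]

Answer: 498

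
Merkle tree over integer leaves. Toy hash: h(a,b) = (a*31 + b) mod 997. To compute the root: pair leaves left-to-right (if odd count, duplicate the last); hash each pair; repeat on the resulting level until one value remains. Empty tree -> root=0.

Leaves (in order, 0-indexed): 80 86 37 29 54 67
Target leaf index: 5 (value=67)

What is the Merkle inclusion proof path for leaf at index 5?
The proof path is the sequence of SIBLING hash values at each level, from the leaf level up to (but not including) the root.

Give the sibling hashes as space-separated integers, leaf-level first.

Answer: 54 744 962

Derivation:
L0 (leaves): [80, 86, 37, 29, 54, 67], target index=5
L1: h(80,86)=(80*31+86)%997=572 [pair 0] h(37,29)=(37*31+29)%997=179 [pair 1] h(54,67)=(54*31+67)%997=744 [pair 2] -> [572, 179, 744]
  Sibling for proof at L0: 54
L2: h(572,179)=(572*31+179)%997=962 [pair 0] h(744,744)=(744*31+744)%997=877 [pair 1] -> [962, 877]
  Sibling for proof at L1: 744
L3: h(962,877)=(962*31+877)%997=789 [pair 0] -> [789]
  Sibling for proof at L2: 962
Root: 789
Proof path (sibling hashes from leaf to root): [54, 744, 962]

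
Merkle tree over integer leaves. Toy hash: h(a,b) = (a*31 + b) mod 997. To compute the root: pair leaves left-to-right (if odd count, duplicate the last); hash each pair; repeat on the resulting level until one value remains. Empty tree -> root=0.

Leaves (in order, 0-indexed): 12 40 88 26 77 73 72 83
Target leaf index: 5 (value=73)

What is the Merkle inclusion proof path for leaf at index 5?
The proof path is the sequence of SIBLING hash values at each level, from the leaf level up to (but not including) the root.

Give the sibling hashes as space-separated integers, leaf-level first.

L0 (leaves): [12, 40, 88, 26, 77, 73, 72, 83], target index=5
L1: h(12,40)=(12*31+40)%997=412 [pair 0] h(88,26)=(88*31+26)%997=760 [pair 1] h(77,73)=(77*31+73)%997=466 [pair 2] h(72,83)=(72*31+83)%997=321 [pair 3] -> [412, 760, 466, 321]
  Sibling for proof at L0: 77
L2: h(412,760)=(412*31+760)%997=571 [pair 0] h(466,321)=(466*31+321)%997=809 [pair 1] -> [571, 809]
  Sibling for proof at L1: 321
L3: h(571,809)=(571*31+809)%997=564 [pair 0] -> [564]
  Sibling for proof at L2: 571
Root: 564
Proof path (sibling hashes from leaf to root): [77, 321, 571]

Answer: 77 321 571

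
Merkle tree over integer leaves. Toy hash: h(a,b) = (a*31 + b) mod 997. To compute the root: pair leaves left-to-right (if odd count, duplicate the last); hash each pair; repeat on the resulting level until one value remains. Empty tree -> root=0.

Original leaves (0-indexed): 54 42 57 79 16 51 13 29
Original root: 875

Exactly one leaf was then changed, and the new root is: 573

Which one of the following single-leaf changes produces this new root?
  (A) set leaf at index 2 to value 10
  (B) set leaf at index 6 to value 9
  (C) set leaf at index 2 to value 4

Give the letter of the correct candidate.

Original leaves: [54, 42, 57, 79, 16, 51, 13, 29]
Target new root: 573
Try each candidate change and compute the resulting root:
Candidate A: set leaf[2] = 10 -> leaves = [54, 42, 10, 79, 16, 51, 13, 29]
  L0: [54, 42, 10, 79, 16, 51, 13, 29]
  L1: h(54,42)=(54*31+42)%997=719 h(10,79)=(10*31+79)%997=389 h(16,51)=(16*31+51)%997=547 h(13,29)=(13*31+29)%997=432 -> [719, 389, 547, 432]
  L2: h(719,389)=(719*31+389)%997=744 h(547,432)=(547*31+432)%997=440 -> [744, 440]
  L3: h(744,440)=(744*31+440)%997=573 -> [573]
  root = 573 == target 573  ** MATCH **
Candidate B: set leaf[6] = 9 -> leaves = [54, 42, 57, 79, 16, 51, 9, 29]
  L0: [54, 42, 57, 79, 16, 51, 9, 29]
  L1: h(54,42)=(54*31+42)%997=719 h(57,79)=(57*31+79)%997=849 h(16,51)=(16*31+51)%997=547 h(9,29)=(9*31+29)%997=308 -> [719, 849, 547, 308]
  L2: h(719,849)=(719*31+849)%997=207 h(547,308)=(547*31+308)%997=316 -> [207, 316]
  L3: h(207,316)=(207*31+316)%997=751 -> [751]
  root = 751 != target 573
Candidate C: set leaf[2] = 4 -> leaves = [54, 42, 4, 79, 16, 51, 13, 29]
  L0: [54, 42, 4, 79, 16, 51, 13, 29]
  L1: h(54,42)=(54*31+42)%997=719 h(4,79)=(4*31+79)%997=203 h(16,51)=(16*31+51)%997=547 h(13,29)=(13*31+29)%997=432 -> [719, 203, 547, 432]
  L2: h(719,203)=(719*31+203)%997=558 h(547,432)=(547*31+432)%997=440 -> [558, 440]
  L3: h(558,440)=(558*31+440)%997=789 -> [789]
  root = 789 != target 573
Candidate A produces the target root.

Answer: A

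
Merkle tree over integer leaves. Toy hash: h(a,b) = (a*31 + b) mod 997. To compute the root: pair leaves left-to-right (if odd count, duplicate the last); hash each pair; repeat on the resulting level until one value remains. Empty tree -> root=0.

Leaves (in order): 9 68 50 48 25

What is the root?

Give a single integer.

Answer: 832

Derivation:
L0: [9, 68, 50, 48, 25]
L1: h(9,68)=(9*31+68)%997=347 h(50,48)=(50*31+48)%997=601 h(25,25)=(25*31+25)%997=800 -> [347, 601, 800]
L2: h(347,601)=(347*31+601)%997=391 h(800,800)=(800*31+800)%997=675 -> [391, 675]
L3: h(391,675)=(391*31+675)%997=832 -> [832]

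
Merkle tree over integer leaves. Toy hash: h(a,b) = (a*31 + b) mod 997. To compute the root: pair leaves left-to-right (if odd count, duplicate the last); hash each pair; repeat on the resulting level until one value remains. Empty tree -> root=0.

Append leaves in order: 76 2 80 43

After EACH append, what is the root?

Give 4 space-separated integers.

After append 76 (leaves=[76]):
  L0: [76]
  root=76
After append 2 (leaves=[76, 2]):
  L0: [76, 2]
  L1: h(76,2)=(76*31+2)%997=364 -> [364]
  root=364
After append 80 (leaves=[76, 2, 80]):
  L0: [76, 2, 80]
  L1: h(76,2)=(76*31+2)%997=364 h(80,80)=(80*31+80)%997=566 -> [364, 566]
  L2: h(364,566)=(364*31+566)%997=883 -> [883]
  root=883
After append 43 (leaves=[76, 2, 80, 43]):
  L0: [76, 2, 80, 43]
  L1: h(76,2)=(76*31+2)%997=364 h(80,43)=(80*31+43)%997=529 -> [364, 529]
  L2: h(364,529)=(364*31+529)%997=846 -> [846]
  root=846

Answer: 76 364 883 846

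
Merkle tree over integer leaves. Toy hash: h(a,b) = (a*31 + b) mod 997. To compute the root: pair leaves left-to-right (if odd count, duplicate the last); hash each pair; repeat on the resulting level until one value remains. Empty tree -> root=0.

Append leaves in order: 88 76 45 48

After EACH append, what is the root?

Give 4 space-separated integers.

After append 88 (leaves=[88]):
  L0: [88]
  root=88
After append 76 (leaves=[88, 76]):
  L0: [88, 76]
  L1: h(88,76)=(88*31+76)%997=810 -> [810]
  root=810
After append 45 (leaves=[88, 76, 45]):
  L0: [88, 76, 45]
  L1: h(88,76)=(88*31+76)%997=810 h(45,45)=(45*31+45)%997=443 -> [810, 443]
  L2: h(810,443)=(810*31+443)%997=628 -> [628]
  root=628
After append 48 (leaves=[88, 76, 45, 48]):
  L0: [88, 76, 45, 48]
  L1: h(88,76)=(88*31+76)%997=810 h(45,48)=(45*31+48)%997=446 -> [810, 446]
  L2: h(810,446)=(810*31+446)%997=631 -> [631]
  root=631

Answer: 88 810 628 631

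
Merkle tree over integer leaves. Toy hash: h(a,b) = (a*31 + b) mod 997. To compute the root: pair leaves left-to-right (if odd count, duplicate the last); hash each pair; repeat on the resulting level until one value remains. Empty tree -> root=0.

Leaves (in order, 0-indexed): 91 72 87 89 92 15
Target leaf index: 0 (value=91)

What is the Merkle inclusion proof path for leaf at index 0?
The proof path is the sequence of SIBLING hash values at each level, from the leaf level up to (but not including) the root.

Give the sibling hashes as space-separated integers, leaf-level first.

Answer: 72 792 20

Derivation:
L0 (leaves): [91, 72, 87, 89, 92, 15], target index=0
L1: h(91,72)=(91*31+72)%997=899 [pair 0] h(87,89)=(87*31+89)%997=792 [pair 1] h(92,15)=(92*31+15)%997=873 [pair 2] -> [899, 792, 873]
  Sibling for proof at L0: 72
L2: h(899,792)=(899*31+792)%997=745 [pair 0] h(873,873)=(873*31+873)%997=20 [pair 1] -> [745, 20]
  Sibling for proof at L1: 792
L3: h(745,20)=(745*31+20)%997=184 [pair 0] -> [184]
  Sibling for proof at L2: 20
Root: 184
Proof path (sibling hashes from leaf to root): [72, 792, 20]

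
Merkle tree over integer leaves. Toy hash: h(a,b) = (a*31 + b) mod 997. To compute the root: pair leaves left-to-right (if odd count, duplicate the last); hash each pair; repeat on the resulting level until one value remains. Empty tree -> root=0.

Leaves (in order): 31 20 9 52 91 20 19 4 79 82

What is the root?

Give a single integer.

Answer: 354

Derivation:
L0: [31, 20, 9, 52, 91, 20, 19, 4, 79, 82]
L1: h(31,20)=(31*31+20)%997=981 h(9,52)=(9*31+52)%997=331 h(91,20)=(91*31+20)%997=847 h(19,4)=(19*31+4)%997=593 h(79,82)=(79*31+82)%997=537 -> [981, 331, 847, 593, 537]
L2: h(981,331)=(981*31+331)%997=832 h(847,593)=(847*31+593)%997=928 h(537,537)=(537*31+537)%997=235 -> [832, 928, 235]
L3: h(832,928)=(832*31+928)%997=798 h(235,235)=(235*31+235)%997=541 -> [798, 541]
L4: h(798,541)=(798*31+541)%997=354 -> [354]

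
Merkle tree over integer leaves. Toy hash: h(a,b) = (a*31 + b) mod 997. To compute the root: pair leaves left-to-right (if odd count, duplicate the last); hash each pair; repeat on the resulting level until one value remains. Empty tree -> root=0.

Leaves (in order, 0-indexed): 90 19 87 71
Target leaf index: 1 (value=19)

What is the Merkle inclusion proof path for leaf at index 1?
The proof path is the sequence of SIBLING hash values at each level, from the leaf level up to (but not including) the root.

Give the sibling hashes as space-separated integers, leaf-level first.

L0 (leaves): [90, 19, 87, 71], target index=1
L1: h(90,19)=(90*31+19)%997=815 [pair 0] h(87,71)=(87*31+71)%997=774 [pair 1] -> [815, 774]
  Sibling for proof at L0: 90
L2: h(815,774)=(815*31+774)%997=117 [pair 0] -> [117]
  Sibling for proof at L1: 774
Root: 117
Proof path (sibling hashes from leaf to root): [90, 774]

Answer: 90 774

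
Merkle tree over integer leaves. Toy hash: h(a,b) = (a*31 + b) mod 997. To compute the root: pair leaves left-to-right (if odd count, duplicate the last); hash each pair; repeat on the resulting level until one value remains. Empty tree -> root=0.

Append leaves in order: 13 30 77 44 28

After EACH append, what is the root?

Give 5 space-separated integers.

Answer: 13 433 932 899 709

Derivation:
After append 13 (leaves=[13]):
  L0: [13]
  root=13
After append 30 (leaves=[13, 30]):
  L0: [13, 30]
  L1: h(13,30)=(13*31+30)%997=433 -> [433]
  root=433
After append 77 (leaves=[13, 30, 77]):
  L0: [13, 30, 77]
  L1: h(13,30)=(13*31+30)%997=433 h(77,77)=(77*31+77)%997=470 -> [433, 470]
  L2: h(433,470)=(433*31+470)%997=932 -> [932]
  root=932
After append 44 (leaves=[13, 30, 77, 44]):
  L0: [13, 30, 77, 44]
  L1: h(13,30)=(13*31+30)%997=433 h(77,44)=(77*31+44)%997=437 -> [433, 437]
  L2: h(433,437)=(433*31+437)%997=899 -> [899]
  root=899
After append 28 (leaves=[13, 30, 77, 44, 28]):
  L0: [13, 30, 77, 44, 28]
  L1: h(13,30)=(13*31+30)%997=433 h(77,44)=(77*31+44)%997=437 h(28,28)=(28*31+28)%997=896 -> [433, 437, 896]
  L2: h(433,437)=(433*31+437)%997=899 h(896,896)=(896*31+896)%997=756 -> [899, 756]
  L3: h(899,756)=(899*31+756)%997=709 -> [709]
  root=709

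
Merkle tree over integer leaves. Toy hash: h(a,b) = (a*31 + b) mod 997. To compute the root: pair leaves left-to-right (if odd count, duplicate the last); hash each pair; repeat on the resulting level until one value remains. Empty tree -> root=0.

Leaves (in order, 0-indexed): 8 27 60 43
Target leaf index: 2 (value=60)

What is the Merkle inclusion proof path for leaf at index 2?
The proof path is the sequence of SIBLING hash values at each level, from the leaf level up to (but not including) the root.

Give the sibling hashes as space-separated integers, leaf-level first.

L0 (leaves): [8, 27, 60, 43], target index=2
L1: h(8,27)=(8*31+27)%997=275 [pair 0] h(60,43)=(60*31+43)%997=906 [pair 1] -> [275, 906]
  Sibling for proof at L0: 43
L2: h(275,906)=(275*31+906)%997=458 [pair 0] -> [458]
  Sibling for proof at L1: 275
Root: 458
Proof path (sibling hashes from leaf to root): [43, 275]

Answer: 43 275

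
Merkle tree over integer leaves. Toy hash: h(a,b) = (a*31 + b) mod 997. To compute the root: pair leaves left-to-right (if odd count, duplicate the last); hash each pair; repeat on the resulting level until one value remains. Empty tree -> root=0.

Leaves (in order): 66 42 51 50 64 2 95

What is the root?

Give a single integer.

Answer: 119

Derivation:
L0: [66, 42, 51, 50, 64, 2, 95]
L1: h(66,42)=(66*31+42)%997=94 h(51,50)=(51*31+50)%997=634 h(64,2)=(64*31+2)%997=989 h(95,95)=(95*31+95)%997=49 -> [94, 634, 989, 49]
L2: h(94,634)=(94*31+634)%997=557 h(989,49)=(989*31+49)%997=798 -> [557, 798]
L3: h(557,798)=(557*31+798)%997=119 -> [119]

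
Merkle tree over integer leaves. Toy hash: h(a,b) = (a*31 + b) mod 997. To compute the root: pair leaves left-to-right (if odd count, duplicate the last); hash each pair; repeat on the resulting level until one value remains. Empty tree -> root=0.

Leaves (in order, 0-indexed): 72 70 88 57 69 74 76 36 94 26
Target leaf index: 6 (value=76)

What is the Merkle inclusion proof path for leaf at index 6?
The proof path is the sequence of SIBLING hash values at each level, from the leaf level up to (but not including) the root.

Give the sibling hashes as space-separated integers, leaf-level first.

Answer: 36 219 369 617

Derivation:
L0 (leaves): [72, 70, 88, 57, 69, 74, 76, 36, 94, 26], target index=6
L1: h(72,70)=(72*31+70)%997=308 [pair 0] h(88,57)=(88*31+57)%997=791 [pair 1] h(69,74)=(69*31+74)%997=219 [pair 2] h(76,36)=(76*31+36)%997=398 [pair 3] h(94,26)=(94*31+26)%997=946 [pair 4] -> [308, 791, 219, 398, 946]
  Sibling for proof at L0: 36
L2: h(308,791)=(308*31+791)%997=369 [pair 0] h(219,398)=(219*31+398)%997=208 [pair 1] h(946,946)=(946*31+946)%997=362 [pair 2] -> [369, 208, 362]
  Sibling for proof at L1: 219
L3: h(369,208)=(369*31+208)%997=680 [pair 0] h(362,362)=(362*31+362)%997=617 [pair 1] -> [680, 617]
  Sibling for proof at L2: 369
L4: h(680,617)=(680*31+617)%997=760 [pair 0] -> [760]
  Sibling for proof at L3: 617
Root: 760
Proof path (sibling hashes from leaf to root): [36, 219, 369, 617]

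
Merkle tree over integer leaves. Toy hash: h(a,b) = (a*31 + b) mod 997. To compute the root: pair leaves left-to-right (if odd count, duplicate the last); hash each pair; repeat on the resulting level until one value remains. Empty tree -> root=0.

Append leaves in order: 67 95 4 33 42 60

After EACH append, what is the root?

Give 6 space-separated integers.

After append 67 (leaves=[67]):
  L0: [67]
  root=67
After append 95 (leaves=[67, 95]):
  L0: [67, 95]
  L1: h(67,95)=(67*31+95)%997=178 -> [178]
  root=178
After append 4 (leaves=[67, 95, 4]):
  L0: [67, 95, 4]
  L1: h(67,95)=(67*31+95)%997=178 h(4,4)=(4*31+4)%997=128 -> [178, 128]
  L2: h(178,128)=(178*31+128)%997=661 -> [661]
  root=661
After append 33 (leaves=[67, 95, 4, 33]):
  L0: [67, 95, 4, 33]
  L1: h(67,95)=(67*31+95)%997=178 h(4,33)=(4*31+33)%997=157 -> [178, 157]
  L2: h(178,157)=(178*31+157)%997=690 -> [690]
  root=690
After append 42 (leaves=[67, 95, 4, 33, 42]):
  L0: [67, 95, 4, 33, 42]
  L1: h(67,95)=(67*31+95)%997=178 h(4,33)=(4*31+33)%997=157 h(42,42)=(42*31+42)%997=347 -> [178, 157, 347]
  L2: h(178,157)=(178*31+157)%997=690 h(347,347)=(347*31+347)%997=137 -> [690, 137]
  L3: h(690,137)=(690*31+137)%997=590 -> [590]
  root=590
After append 60 (leaves=[67, 95, 4, 33, 42, 60]):
  L0: [67, 95, 4, 33, 42, 60]
  L1: h(67,95)=(67*31+95)%997=178 h(4,33)=(4*31+33)%997=157 h(42,60)=(42*31+60)%997=365 -> [178, 157, 365]
  L2: h(178,157)=(178*31+157)%997=690 h(365,365)=(365*31+365)%997=713 -> [690, 713]
  L3: h(690,713)=(690*31+713)%997=169 -> [169]
  root=169

Answer: 67 178 661 690 590 169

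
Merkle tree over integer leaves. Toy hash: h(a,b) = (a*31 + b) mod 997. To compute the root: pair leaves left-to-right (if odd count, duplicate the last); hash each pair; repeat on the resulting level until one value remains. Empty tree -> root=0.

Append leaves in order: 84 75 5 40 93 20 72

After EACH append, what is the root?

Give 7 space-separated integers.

Answer: 84 685 458 493 845 503 901

Derivation:
After append 84 (leaves=[84]):
  L0: [84]
  root=84
After append 75 (leaves=[84, 75]):
  L0: [84, 75]
  L1: h(84,75)=(84*31+75)%997=685 -> [685]
  root=685
After append 5 (leaves=[84, 75, 5]):
  L0: [84, 75, 5]
  L1: h(84,75)=(84*31+75)%997=685 h(5,5)=(5*31+5)%997=160 -> [685, 160]
  L2: h(685,160)=(685*31+160)%997=458 -> [458]
  root=458
After append 40 (leaves=[84, 75, 5, 40]):
  L0: [84, 75, 5, 40]
  L1: h(84,75)=(84*31+75)%997=685 h(5,40)=(5*31+40)%997=195 -> [685, 195]
  L2: h(685,195)=(685*31+195)%997=493 -> [493]
  root=493
After append 93 (leaves=[84, 75, 5, 40, 93]):
  L0: [84, 75, 5, 40, 93]
  L1: h(84,75)=(84*31+75)%997=685 h(5,40)=(5*31+40)%997=195 h(93,93)=(93*31+93)%997=982 -> [685, 195, 982]
  L2: h(685,195)=(685*31+195)%997=493 h(982,982)=(982*31+982)%997=517 -> [493, 517]
  L3: h(493,517)=(493*31+517)%997=845 -> [845]
  root=845
After append 20 (leaves=[84, 75, 5, 40, 93, 20]):
  L0: [84, 75, 5, 40, 93, 20]
  L1: h(84,75)=(84*31+75)%997=685 h(5,40)=(5*31+40)%997=195 h(93,20)=(93*31+20)%997=909 -> [685, 195, 909]
  L2: h(685,195)=(685*31+195)%997=493 h(909,909)=(909*31+909)%997=175 -> [493, 175]
  L3: h(493,175)=(493*31+175)%997=503 -> [503]
  root=503
After append 72 (leaves=[84, 75, 5, 40, 93, 20, 72]):
  L0: [84, 75, 5, 40, 93, 20, 72]
  L1: h(84,75)=(84*31+75)%997=685 h(5,40)=(5*31+40)%997=195 h(93,20)=(93*31+20)%997=909 h(72,72)=(72*31+72)%997=310 -> [685, 195, 909, 310]
  L2: h(685,195)=(685*31+195)%997=493 h(909,310)=(909*31+310)%997=573 -> [493, 573]
  L3: h(493,573)=(493*31+573)%997=901 -> [901]
  root=901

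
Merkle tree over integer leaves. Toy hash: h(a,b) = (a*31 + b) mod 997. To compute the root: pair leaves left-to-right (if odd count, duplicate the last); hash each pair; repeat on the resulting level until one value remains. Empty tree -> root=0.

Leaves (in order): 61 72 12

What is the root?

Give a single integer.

L0: [61, 72, 12]
L1: h(61,72)=(61*31+72)%997=966 h(12,12)=(12*31+12)%997=384 -> [966, 384]
L2: h(966,384)=(966*31+384)%997=420 -> [420]

Answer: 420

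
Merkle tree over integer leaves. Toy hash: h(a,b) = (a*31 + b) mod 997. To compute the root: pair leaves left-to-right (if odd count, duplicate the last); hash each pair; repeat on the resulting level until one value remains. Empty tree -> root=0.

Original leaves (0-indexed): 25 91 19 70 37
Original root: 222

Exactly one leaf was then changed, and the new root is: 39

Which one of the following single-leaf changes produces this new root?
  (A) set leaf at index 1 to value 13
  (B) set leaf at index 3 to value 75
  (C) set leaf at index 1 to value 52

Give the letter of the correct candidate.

Answer: A

Derivation:
Original leaves: [25, 91, 19, 70, 37]
Target new root: 39
Try each candidate change and compute the resulting root:
Candidate A: set leaf[1] = 13 -> leaves = [25, 13, 19, 70, 37]
  L0: [25, 13, 19, 70, 37]
  L1: h(25,13)=(25*31+13)%997=788 h(19,70)=(19*31+70)%997=659 h(37,37)=(37*31+37)%997=187 -> [788, 659, 187]
  L2: h(788,659)=(788*31+659)%997=162 h(187,187)=(187*31+187)%997=2 -> [162, 2]
  L3: h(162,2)=(162*31+2)%997=39 -> [39]
  root = 39 == target 39  ** MATCH **
Candidate B: set leaf[3] = 75 -> leaves = [25, 91, 19, 75, 37]
  L0: [25, 91, 19, 75, 37]
  L1: h(25,91)=(25*31+91)%997=866 h(19,75)=(19*31+75)%997=664 h(37,37)=(37*31+37)%997=187 -> [866, 664, 187]
  L2: h(866,664)=(866*31+664)%997=591 h(187,187)=(187*31+187)%997=2 -> [591, 2]
  L3: h(591,2)=(591*31+2)%997=377 -> [377]
  root = 377 != target 39
Candidate C: set leaf[1] = 52 -> leaves = [25, 52, 19, 70, 37]
  L0: [25, 52, 19, 70, 37]
  L1: h(25,52)=(25*31+52)%997=827 h(19,70)=(19*31+70)%997=659 h(37,37)=(37*31+37)%997=187 -> [827, 659, 187]
  L2: h(827,659)=(827*31+659)%997=374 h(187,187)=(187*31+187)%997=2 -> [374, 2]
  L3: h(374,2)=(374*31+2)%997=629 -> [629]
  root = 629 != target 39
Candidate A produces the target root.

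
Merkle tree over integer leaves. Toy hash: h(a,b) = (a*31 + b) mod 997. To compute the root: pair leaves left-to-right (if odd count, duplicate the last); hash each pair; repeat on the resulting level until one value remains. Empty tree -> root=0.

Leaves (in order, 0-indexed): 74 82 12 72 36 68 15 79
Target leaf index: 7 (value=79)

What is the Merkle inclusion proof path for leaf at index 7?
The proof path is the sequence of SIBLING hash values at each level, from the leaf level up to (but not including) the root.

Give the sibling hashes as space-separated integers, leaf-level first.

Answer: 15 187 322

Derivation:
L0 (leaves): [74, 82, 12, 72, 36, 68, 15, 79], target index=7
L1: h(74,82)=(74*31+82)%997=382 [pair 0] h(12,72)=(12*31+72)%997=444 [pair 1] h(36,68)=(36*31+68)%997=187 [pair 2] h(15,79)=(15*31+79)%997=544 [pair 3] -> [382, 444, 187, 544]
  Sibling for proof at L0: 15
L2: h(382,444)=(382*31+444)%997=322 [pair 0] h(187,544)=(187*31+544)%997=359 [pair 1] -> [322, 359]
  Sibling for proof at L1: 187
L3: h(322,359)=(322*31+359)%997=371 [pair 0] -> [371]
  Sibling for proof at L2: 322
Root: 371
Proof path (sibling hashes from leaf to root): [15, 187, 322]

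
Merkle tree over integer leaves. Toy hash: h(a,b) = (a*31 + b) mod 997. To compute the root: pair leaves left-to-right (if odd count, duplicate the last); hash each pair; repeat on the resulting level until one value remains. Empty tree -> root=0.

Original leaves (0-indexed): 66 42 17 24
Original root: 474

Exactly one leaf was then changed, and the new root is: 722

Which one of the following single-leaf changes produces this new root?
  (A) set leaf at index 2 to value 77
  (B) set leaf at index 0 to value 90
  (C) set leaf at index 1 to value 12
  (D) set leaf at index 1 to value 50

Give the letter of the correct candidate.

Answer: D

Derivation:
Original leaves: [66, 42, 17, 24]
Target new root: 722
Try each candidate change and compute the resulting root:
Candidate A: set leaf[2] = 77 -> leaves = [66, 42, 77, 24]
  L0: [66, 42, 77, 24]
  L1: h(66,42)=(66*31+42)%997=94 h(77,24)=(77*31+24)%997=417 -> [94, 417]
  L2: h(94,417)=(94*31+417)%997=340 -> [340]
  root = 340 != target 722
Candidate B: set leaf[0] = 90 -> leaves = [90, 42, 17, 24]
  L0: [90, 42, 17, 24]
  L1: h(90,42)=(90*31+42)%997=838 h(17,24)=(17*31+24)%997=551 -> [838, 551]
  L2: h(838,551)=(838*31+551)%997=607 -> [607]
  root = 607 != target 722
Candidate C: set leaf[1] = 12 -> leaves = [66, 12, 17, 24]
  L0: [66, 12, 17, 24]
  L1: h(66,12)=(66*31+12)%997=64 h(17,24)=(17*31+24)%997=551 -> [64, 551]
  L2: h(64,551)=(64*31+551)%997=541 -> [541]
  root = 541 != target 722
Candidate D: set leaf[1] = 50 -> leaves = [66, 50, 17, 24]
  L0: [66, 50, 17, 24]
  L1: h(66,50)=(66*31+50)%997=102 h(17,24)=(17*31+24)%997=551 -> [102, 551]
  L2: h(102,551)=(102*31+551)%997=722 -> [722]
  root = 722 == target 722  ** MATCH **
Candidate D produces the target root.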